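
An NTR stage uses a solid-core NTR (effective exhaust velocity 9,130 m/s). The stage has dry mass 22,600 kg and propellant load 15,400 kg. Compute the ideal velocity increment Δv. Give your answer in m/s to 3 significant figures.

Δv ≈ 4740 m/s

m₀ = m_dry + m_prop = 22,600 + 15,400 = 38,000 kg.
From the ideal rocket equation, Δv = v_e · ln(m₀/m_f) = 9130.0 × ln(1.681) = 9130.0 × 0.5196 ≈ 4744.3 m/s.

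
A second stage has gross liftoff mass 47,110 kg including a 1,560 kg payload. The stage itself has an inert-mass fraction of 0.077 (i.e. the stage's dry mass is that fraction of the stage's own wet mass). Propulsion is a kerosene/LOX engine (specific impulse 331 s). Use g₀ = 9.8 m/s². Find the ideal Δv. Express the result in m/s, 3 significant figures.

Δv ≈ 7230 m/s

Stage wet mass = m₀ − payload = 47,110 − 1,560 = 45,550 kg.
Stage dry mass = ε × stage wet mass = 0.077 × 45,550 = 3,507.35 kg.
Burnout mass m_f = stage dry + payload = 3,507.35 + 1,560 = 5,067.35 kg.
v_e = Isp · g₀ = 331 × 9.8 = 3243.8 m/s.
Δv = v_e · ln(47,110/5,067.35) = 3243.8 × ln(9.297) = 3243.8 × 2.2297 ≈ 7233 m/s.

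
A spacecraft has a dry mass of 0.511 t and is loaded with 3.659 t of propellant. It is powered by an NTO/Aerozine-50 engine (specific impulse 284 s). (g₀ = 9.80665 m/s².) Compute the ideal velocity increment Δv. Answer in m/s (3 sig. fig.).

v_e = Isp · g₀ = 284 × 9.80665 = 2785.1 m/s.
m₀ = m_dry + m_prop = 0.511 + 3.659 = 4.17 t.
Δv = v_e · ln(m₀/m_f) = 2785.1 × ln(8.16) = 2785.1 × 2.0993 ≈ 5846.7 m/s.

Δv ≈ 5850 m/s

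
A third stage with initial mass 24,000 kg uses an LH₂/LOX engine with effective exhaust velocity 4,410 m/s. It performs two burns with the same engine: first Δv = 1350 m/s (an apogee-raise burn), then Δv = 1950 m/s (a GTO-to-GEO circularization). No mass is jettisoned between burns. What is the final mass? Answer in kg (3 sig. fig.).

final mass ≈ 11400 kg

After the first burn: m = 24000 × exp(−1350/4410.0) = 24000 × 0.73630 = 17,671.2 kg.
After the second burn: m = 17,671.2 × exp(−1950/4410.0) = 17,671.2 × 0.64264 = 11,356.2 kg.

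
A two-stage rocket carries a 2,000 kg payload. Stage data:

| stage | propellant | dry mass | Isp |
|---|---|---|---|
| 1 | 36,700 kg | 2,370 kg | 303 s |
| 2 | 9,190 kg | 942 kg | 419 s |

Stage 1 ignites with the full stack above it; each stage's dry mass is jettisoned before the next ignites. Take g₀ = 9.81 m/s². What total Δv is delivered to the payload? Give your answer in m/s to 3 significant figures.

Ignition mass of stage 1 = 36,700+2,370 + 9,190+942 + 2,000 = 51,202 kg.
Stage 1: m₀ = 51,202 kg, m_f = 51,202 − 36,700 = 14,502 kg; Δv = 303×9.81×ln(3.531) = 2972.4×1.2615 ≈ 3750 m/s.
Stage 2: m₀ = 12,132 kg, m_f = 12,132 − 9,190 = 2,942 kg; Δv = 419×9.81×ln(4.124) = 4110.4×1.4168 ≈ 5823 m/s.
Total Δv = 3750 + 5823 = 9573 m/s.

Δv ≈ 9570 m/s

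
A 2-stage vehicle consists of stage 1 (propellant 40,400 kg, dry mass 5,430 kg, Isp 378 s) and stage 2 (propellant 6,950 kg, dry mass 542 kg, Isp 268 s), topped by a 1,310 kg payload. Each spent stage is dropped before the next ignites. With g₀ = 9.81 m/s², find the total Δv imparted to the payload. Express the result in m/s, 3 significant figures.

Ignition mass of stage 1 = 40,400+5,430 + 6,950+542 + 1,310 = 54,632 kg.
Stage 1: m₀ = 54,632 kg, m_f = 54,632 − 40,400 = 14,232 kg; Δv = 378×9.81×ln(3.839) = 3708.2×1.3451 ≈ 4988 m/s.
Stage 2: m₀ = 8,802 kg, m_f = 8,802 − 6,950 = 1,852 kg; Δv = 268×9.81×ln(4.753) = 2629.1×1.5587 ≈ 4098 m/s.
Total Δv = 4988 + 4098 = 9086 m/s.

Δv ≈ 9090 m/s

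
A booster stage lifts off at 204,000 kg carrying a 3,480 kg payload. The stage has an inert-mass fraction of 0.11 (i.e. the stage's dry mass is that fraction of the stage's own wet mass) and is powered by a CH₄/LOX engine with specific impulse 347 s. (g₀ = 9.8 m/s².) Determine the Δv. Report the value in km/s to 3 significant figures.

Δv ≈ 7.07 km/s

Stage wet mass = m₀ − payload = 204,000 − 3,480 = 200,520 kg.
Stage dry mass = ε × stage wet mass = 0.11 × 200,520 = 22,057.2 kg.
Burnout mass m_f = stage dry + payload = 22,057.2 + 3,480 = 25,537.2 kg.
v_e = Isp · g₀ = 347 × 9.8 = 3400.6 m/s.
By the Tsiolkovsky rocket equation, Δv = v_e · ln(204,000/25,537.2) = 3400.6 × ln(7.988) = 3400.6 × 2.0780 ≈ 7066 m/s.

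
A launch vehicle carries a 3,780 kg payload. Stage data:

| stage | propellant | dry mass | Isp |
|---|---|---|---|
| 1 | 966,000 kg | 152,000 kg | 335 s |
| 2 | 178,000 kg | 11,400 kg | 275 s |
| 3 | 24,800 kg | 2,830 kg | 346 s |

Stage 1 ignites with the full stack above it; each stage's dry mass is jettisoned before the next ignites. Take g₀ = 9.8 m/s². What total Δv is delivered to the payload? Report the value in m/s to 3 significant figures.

Δv ≈ 13900 m/s

Ignition mass of stage 1 = 966,000+152,000 + 178,000+11,400 + 24,800+2,830 + 3,780 = 1,338,810 kg.
Stage 1: m₀ = 1,338,810 kg, m_f = 1,338,810 − 966,000 = 372,810 kg; Δv = 335×9.8×ln(3.591) = 3283.0×1.2785 ≈ 4197 m/s.
Stage 2: m₀ = 220,810 kg, m_f = 220,810 − 178,000 = 42,810 kg; Δv = 275×9.8×ln(5.158) = 2695.0×1.6405 ≈ 4421 m/s.
Stage 3: m₀ = 31,410 kg, m_f = 31,410 − 24,800 = 6,610 kg; Δv = 346×9.8×ln(4.752) = 3390.8×1.5585 ≈ 5285 m/s.
Total Δv = 4197 + 4421 + 5285 = 13903 m/s.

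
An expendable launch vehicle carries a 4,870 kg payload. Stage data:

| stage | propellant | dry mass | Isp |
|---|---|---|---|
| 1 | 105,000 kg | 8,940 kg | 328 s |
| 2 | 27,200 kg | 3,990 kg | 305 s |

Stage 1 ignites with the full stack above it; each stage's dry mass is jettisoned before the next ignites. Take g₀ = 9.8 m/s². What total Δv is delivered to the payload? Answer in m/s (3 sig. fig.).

Ignition mass of stage 1 = 105,000+8,940 + 27,200+3,990 + 4,870 = 150,000 kg.
Stage 1: m₀ = 150,000 kg, m_f = 150,000 − 105,000 = 45,000 kg; Δv = 328×9.8×ln(3.333) = 3214.4×1.2040 ≈ 3870 m/s.
Stage 2: m₀ = 36,060 kg, m_f = 36,060 − 27,200 = 8,860 kg; Δv = 305×9.8×ln(4.07) = 2989.0×1.4036 ≈ 4195 m/s.
Total Δv = 3870 + 4195 = 8065 m/s.

Δv ≈ 8070 m/s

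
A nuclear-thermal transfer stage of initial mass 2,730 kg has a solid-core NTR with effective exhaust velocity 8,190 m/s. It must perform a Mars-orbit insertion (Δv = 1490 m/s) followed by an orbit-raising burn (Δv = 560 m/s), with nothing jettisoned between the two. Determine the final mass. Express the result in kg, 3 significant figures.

After the first burn: m = 2730 × exp(−1490/8190.0) = 2730 × 0.83366 = 2,275.89 kg.
After the second burn: m = 2,275.89 × exp(−560/8190.0) = 2,275.89 × 0.93391 = 2,125.48 kg.

final mass ≈ 2130 kg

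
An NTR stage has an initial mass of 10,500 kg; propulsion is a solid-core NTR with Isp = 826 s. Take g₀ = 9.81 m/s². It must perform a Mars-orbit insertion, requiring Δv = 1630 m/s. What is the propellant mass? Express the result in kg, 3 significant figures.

propellant mass ≈ 1910 kg

v_e = Isp · g₀ = 826 × 9.81 = 8103.1 m/s.
m₀/m_f = exp(Δv / v_e) = exp(1630 / 8103.1) = exp(0.2012) = 1.2228.
m_f = 10,500 / 1.2228 = 8,586.85 kg, so propellant = m₀ − m_f = 10,500 − 8,586.85 = 1,913.15 kg.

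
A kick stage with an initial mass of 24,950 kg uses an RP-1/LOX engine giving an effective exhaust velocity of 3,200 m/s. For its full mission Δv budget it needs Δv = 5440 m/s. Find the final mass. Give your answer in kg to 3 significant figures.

Using Δv = v_e ln(m₀/m_f): m₀/m_f = exp(Δv / v_e) = exp(5440 / 3200.0) = exp(1.7000) = 5.4739.
m_f = m₀ / 5.4739 = 24,950 / 5.4739 = 4,557.99 kg.

final mass ≈ 4560 kg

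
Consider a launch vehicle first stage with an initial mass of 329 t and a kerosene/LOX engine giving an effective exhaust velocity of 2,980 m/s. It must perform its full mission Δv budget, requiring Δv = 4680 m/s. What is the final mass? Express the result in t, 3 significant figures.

m₀/m_f = exp(Δv / v_e) = exp(4680 / 2980.0) = exp(1.5705) = 4.8089.
m_f = m₀ / 4.8089 = 329 / 4.8089 = 68.4148 t.

final mass ≈ 68.4 t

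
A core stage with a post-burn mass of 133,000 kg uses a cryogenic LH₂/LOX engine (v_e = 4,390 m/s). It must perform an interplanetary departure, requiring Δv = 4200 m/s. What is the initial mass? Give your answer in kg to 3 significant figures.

initial mass ≈ 346000 kg

m₀/m_f = exp(Δv / v_e) = exp(4200 / 4390.0) = exp(0.9567) = 2.6031.
m₀ = m_f × 2.6031 = 133,000 × 2.6031 = 346,212 kg.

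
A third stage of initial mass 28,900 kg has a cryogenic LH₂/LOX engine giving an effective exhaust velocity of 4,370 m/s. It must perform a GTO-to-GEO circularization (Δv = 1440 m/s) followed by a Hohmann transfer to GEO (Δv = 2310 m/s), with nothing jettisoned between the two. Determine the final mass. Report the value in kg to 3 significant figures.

After the first burn: m = 28900 × exp(−1440/4370.0) = 28900 × 0.71927 = 20,786.9 kg.
After the second burn: m = 20,786.9 × exp(−2310/4370.0) = 20,786.9 × 0.58943 = 12,252.4 kg.

final mass ≈ 12300 kg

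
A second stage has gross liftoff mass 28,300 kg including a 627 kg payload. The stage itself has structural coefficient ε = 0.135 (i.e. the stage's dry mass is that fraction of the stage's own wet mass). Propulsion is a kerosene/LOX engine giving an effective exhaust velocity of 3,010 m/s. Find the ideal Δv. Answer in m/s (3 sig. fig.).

Δv ≈ 5630 m/s

Stage wet mass = m₀ − payload = 28,300 − 627 = 27,673 kg.
Stage dry mass = ε × stage wet mass = 0.135 × 27,673 = 3,735.86 kg.
Burnout mass m_f = stage dry + payload = 3,735.86 + 627 = 4,362.86 kg.
From the ideal rocket equation, Δv = v_e · ln(28,300/4,362.86) = 3010.0 × ln(6.487) = 3010.0 × 1.8697 ≈ 5628 m/s.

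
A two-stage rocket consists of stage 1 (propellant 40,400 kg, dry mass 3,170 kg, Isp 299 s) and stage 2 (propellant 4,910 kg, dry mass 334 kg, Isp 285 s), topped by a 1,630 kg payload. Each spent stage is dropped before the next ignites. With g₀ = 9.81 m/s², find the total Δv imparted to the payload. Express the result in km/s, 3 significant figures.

Ignition mass of stage 1 = 40,400+3,170 + 4,910+334 + 1,630 = 50,444 kg.
Stage 1: m₀ = 50,444 kg, m_f = 50,444 − 40,400 = 10,044 kg; Δv = 299×9.81×ln(5.022) = 2933.2×1.6139 ≈ 4734 m/s.
Stage 2: m₀ = 6,874 kg, m_f = 6,874 − 4,910 = 1,964 kg; Δv = 285×9.81×ln(3.5) = 2795.9×1.2528 ≈ 3503 m/s.
Total Δv = 4734 + 3503 = 8237 m/s.

Δv ≈ 8.24 km/s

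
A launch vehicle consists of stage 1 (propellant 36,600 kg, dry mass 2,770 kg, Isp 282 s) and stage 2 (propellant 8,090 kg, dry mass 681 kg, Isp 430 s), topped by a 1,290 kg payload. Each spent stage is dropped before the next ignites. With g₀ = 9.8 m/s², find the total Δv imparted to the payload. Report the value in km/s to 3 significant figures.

Δv ≈ 10.6 km/s

Ignition mass of stage 1 = 36,600+2,770 + 8,090+681 + 1,290 = 49,431 kg.
Stage 1: m₀ = 49,431 kg, m_f = 49,431 − 36,600 = 12,831 kg; Δv = 282×9.8×ln(3.852) = 2763.6×1.3487 ≈ 3727 m/s.
Stage 2: m₀ = 10,061 kg, m_f = 10,061 − 8,090 = 1,971 kg; Δv = 430×9.8×ln(5.105) = 4214.0×1.6301 ≈ 6869 m/s.
Total Δv = 3727 + 6869 = 10596 m/s.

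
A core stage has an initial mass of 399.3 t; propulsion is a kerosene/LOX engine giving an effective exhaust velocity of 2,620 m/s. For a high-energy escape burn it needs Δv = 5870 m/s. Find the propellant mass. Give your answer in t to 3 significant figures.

From the ideal rocket equation, m₀/m_f = exp(Δv / v_e) = exp(5870 / 2620.0) = exp(2.2405) = 9.3976.
m_f = 399.3 / 9.3976 = 42.4896 t, so propellant = m₀ − m_f = 399.3 − 42.4896 = 356.8104 t.

propellant mass ≈ 357 t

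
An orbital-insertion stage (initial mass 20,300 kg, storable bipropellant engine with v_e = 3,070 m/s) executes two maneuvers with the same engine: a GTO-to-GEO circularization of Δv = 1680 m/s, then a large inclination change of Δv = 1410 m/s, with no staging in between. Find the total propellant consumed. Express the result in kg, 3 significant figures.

After the first burn: m = 20300 × exp(−1680/3070.0) = 20300 × 0.57855 = 11,744.6 kg.
After the second burn: m = 11,744.6 × exp(−1410/3070.0) = 11,744.6 × 0.63174 = 7,419.53 kg.
Total propellant = m₀ − m_final = 20300 − 7,419.53 = 12,880.47 kg.

total propellant consumed ≈ 12900 kg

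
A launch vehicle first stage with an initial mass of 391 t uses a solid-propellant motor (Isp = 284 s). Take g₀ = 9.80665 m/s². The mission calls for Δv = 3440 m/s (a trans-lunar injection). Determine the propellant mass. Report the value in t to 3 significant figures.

propellant mass ≈ 277 t

v_e = Isp · g₀ = 284 × 9.80665 = 2785.1 m/s.
From the ideal rocket equation, m₀/m_f = exp(Δv / v_e) = exp(3440 / 2785.1) = exp(1.2351) = 3.4389.
m_f = 391 / 3.4389 = 113.699 t, so propellant = m₀ − m_f = 391 − 113.699 = 277.301 t.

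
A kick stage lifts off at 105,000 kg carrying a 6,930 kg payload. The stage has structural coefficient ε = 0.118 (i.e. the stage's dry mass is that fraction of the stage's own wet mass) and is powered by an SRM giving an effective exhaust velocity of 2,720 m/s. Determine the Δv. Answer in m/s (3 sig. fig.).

Δv ≈ 4720 m/s

Stage wet mass = m₀ − payload = 105,000 − 6,930 = 98,070 kg.
Stage dry mass = ε × stage wet mass = 0.118 × 98,070 = 11,572.3 kg.
Burnout mass m_f = stage dry + payload = 11,572.3 + 6,930 = 18,502.3 kg.
Rocket equation: Δv = v_e · ln(105,000/18,502.3) = 2720.0 × ln(5.675) = 2720.0 × 1.7361 ≈ 4722 m/s.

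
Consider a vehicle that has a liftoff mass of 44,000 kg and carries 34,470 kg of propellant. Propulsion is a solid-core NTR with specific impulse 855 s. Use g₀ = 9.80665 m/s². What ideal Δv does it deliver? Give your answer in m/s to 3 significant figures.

Δv ≈ 12800 m/s

v_e = Isp · g₀ = 855 × 9.80665 = 8384.7 m/s.
m_f = m₀ − m_prop = 44,000 − 34,470 = 9,530 kg.
Δv = v_e · ln(m₀/m_f) = 8384.7 × ln(4.617) = 8384.7 × 1.5297 ≈ 12826.4 m/s.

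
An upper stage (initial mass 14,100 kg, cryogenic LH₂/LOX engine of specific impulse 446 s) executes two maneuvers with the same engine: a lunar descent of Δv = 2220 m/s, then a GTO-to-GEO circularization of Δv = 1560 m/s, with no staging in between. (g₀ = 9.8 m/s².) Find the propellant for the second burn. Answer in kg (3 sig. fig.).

v_e = Isp · g₀ = 446 × 9.8 = 4370.8 m/s.
After the first burn: m = 14100 × exp(−2220/4370.8) = 14100 × 0.60175 = 8,484.68 kg.
After the second burn: m = 8,484.68 × exp(−1560/4370.8) = 8,484.68 × 0.69983 = 5,937.83 kg.
Second-burn propellant = 8,484.68 − 5,937.83 = 2,546.85 kg.

propellant for the second burn ≈ 2550 kg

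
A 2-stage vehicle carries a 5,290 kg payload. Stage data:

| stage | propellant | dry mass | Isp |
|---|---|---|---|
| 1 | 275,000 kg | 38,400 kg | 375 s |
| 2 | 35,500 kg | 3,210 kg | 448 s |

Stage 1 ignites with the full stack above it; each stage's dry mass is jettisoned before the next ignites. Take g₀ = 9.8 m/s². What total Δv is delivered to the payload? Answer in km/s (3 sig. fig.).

Ignition mass of stage 1 = 275,000+38,400 + 35,500+3,210 + 5,290 = 357,400 kg.
Stage 1: m₀ = 357,400 kg, m_f = 357,400 − 275,000 = 82,400 kg; Δv = 375×9.8×ln(4.337) = 3675.0×1.4673 ≈ 5392 m/s.
Stage 2: m₀ = 44,000 kg, m_f = 44,000 − 35,500 = 8,500 kg; Δv = 448×9.8×ln(5.176) = 4390.4×1.6441 ≈ 7218 m/s.
Total Δv = 5392 + 7218 = 12610 m/s.

Δv ≈ 12.6 km/s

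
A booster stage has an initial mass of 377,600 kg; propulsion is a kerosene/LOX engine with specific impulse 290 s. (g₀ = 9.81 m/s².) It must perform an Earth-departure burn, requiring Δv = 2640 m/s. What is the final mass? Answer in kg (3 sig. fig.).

final mass ≈ 149000 kg

v_e = Isp · g₀ = 290 × 9.81 = 2844.9 m/s.
m₀/m_f = exp(Δv / v_e) = exp(2640 / 2844.9) = exp(0.9280) = 2.5294.
m_f = m₀ / 2.5294 = 377,600 / 2.5294 = 149,284 kg.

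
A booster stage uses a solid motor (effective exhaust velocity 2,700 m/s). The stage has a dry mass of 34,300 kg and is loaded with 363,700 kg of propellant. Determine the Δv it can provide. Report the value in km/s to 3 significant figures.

Δv ≈ 6.62 km/s

m₀ = m_dry + m_prop = 34,300 + 363,700 = 398,000 kg.
Δv = v_e · ln(m₀/m_f) = 2700.0 × ln(11.6) = 2700.0 × 2.4513 ≈ 6618.5 m/s.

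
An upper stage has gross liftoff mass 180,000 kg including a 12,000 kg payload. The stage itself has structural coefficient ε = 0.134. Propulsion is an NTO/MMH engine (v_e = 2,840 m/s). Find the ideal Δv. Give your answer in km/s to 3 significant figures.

Δv ≈ 4.69 km/s

Stage wet mass = m₀ − payload = 180,000 − 12,000 = 168,000 kg.
Stage dry mass = ε × stage wet mass = 0.134 × 168,000 = 22,512 kg.
Burnout mass m_f = stage dry + payload = 22,512 + 12,000 = 34,512 kg.
By the Tsiolkovsky rocket equation, Δv = v_e · ln(180,000/34,512) = 2840.0 × ln(5.216) = 2840.0 × 1.6516 ≈ 4691 m/s.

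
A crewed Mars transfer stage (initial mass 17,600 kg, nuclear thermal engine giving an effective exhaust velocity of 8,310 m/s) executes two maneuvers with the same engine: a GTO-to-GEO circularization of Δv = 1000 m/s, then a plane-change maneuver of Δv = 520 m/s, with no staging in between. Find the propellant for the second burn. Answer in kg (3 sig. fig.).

After the first burn: m = 17600 × exp(−1000/8310.0) = 17600 × 0.88662 = 15,604.5 kg.
After the second burn: m = 15,604.5 × exp(−520/8310.0) = 15,604.5 × 0.93934 = 14,657.9 kg.
Second-burn propellant = 15,604.5 − 14,657.9 = 946.6 kg.

propellant for the second burn ≈ 947 kg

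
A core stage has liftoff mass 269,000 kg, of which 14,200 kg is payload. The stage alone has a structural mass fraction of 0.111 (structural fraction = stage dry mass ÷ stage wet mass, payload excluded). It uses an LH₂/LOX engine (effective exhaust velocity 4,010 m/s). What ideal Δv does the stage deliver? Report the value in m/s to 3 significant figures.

Δv ≈ 7400 m/s

Stage wet mass = m₀ − payload = 269,000 − 14,200 = 254,800 kg.
Stage dry mass = ε × stage wet mass = 0.111 × 254,800 = 28,282.8 kg.
Burnout mass m_f = stage dry + payload = 28,282.8 + 14,200 = 42,482.8 kg.
Δv = v_e · ln(269,000/42,482.8) = 4010.0 × ln(6.332) = 4010.0 × 1.8456 ≈ 7401 m/s.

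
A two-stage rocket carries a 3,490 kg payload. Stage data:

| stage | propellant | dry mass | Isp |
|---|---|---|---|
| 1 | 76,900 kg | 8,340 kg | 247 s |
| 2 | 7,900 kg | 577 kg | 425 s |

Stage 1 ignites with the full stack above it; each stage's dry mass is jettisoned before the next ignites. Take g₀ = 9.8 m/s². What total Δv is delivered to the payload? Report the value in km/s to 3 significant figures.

Ignition mass of stage 1 = 76,900+8,340 + 7,900+577 + 3,490 = 97,207 kg.
Stage 1: m₀ = 97,207 kg, m_f = 97,207 − 76,900 = 20,307 kg; Δv = 247×9.8×ln(4.787) = 2420.6×1.5659 ≈ 3790 m/s.
Stage 2: m₀ = 11,967 kg, m_f = 11,967 − 7,900 = 4,067 kg; Δv = 425×9.8×ln(2.942) = 4165.0×1.0792 ≈ 4495 m/s.
Total Δv = 3790 + 4495 = 8285 m/s.

Δv ≈ 8.29 km/s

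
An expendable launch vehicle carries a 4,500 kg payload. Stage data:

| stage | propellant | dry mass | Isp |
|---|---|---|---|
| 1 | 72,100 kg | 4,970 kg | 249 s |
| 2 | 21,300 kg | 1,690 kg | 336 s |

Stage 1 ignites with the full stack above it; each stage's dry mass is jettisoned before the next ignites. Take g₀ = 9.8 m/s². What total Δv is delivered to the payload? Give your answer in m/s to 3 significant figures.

Ignition mass of stage 1 = 72,100+4,970 + 21,300+1,690 + 4,500 = 104,560 kg.
Stage 1: m₀ = 104,560 kg, m_f = 104,560 − 72,100 = 32,460 kg; Δv = 249×9.8×ln(3.221) = 2440.2×1.1698 ≈ 2854 m/s.
Stage 2: m₀ = 27,490 kg, m_f = 27,490 − 21,300 = 6,190 kg; Δv = 336×9.8×ln(4.441) = 3292.8×1.4909 ≈ 4909 m/s.
Total Δv = 2854 + 4909 = 7763 m/s.

Δv ≈ 7760 m/s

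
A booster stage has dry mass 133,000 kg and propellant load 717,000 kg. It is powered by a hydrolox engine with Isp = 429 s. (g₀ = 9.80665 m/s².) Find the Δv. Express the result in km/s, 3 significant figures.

Δv ≈ 7.80 km/s

v_e = Isp · g₀ = 429 × 9.80665 = 4207.1 m/s.
m₀ = m_dry + m_prop = 133,000 + 717,000 = 850,000 kg.
Δv = v_e · ln(m₀/m_f) = 4207.1 × ln(6.391) = 4207.1 × 1.8549 ≈ 7803.6 m/s.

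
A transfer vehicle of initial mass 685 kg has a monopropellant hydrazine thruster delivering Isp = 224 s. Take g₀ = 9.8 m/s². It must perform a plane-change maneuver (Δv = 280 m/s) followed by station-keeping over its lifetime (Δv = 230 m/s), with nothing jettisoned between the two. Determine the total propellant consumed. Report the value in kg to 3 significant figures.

total propellant consumed ≈ 142 kg

v_e = Isp · g₀ = 224 × 9.8 = 2195.2 m/s.
After the first burn: m = 685 × exp(−280/2195.2) = 685 × 0.88025 = 602.971 kg.
After the second burn: m = 602.971 × exp(−230/2195.2) = 602.971 × 0.90053 = 542.993 kg.
Total propellant = m₀ − m_final = 685 − 542.993 = 142.007 kg.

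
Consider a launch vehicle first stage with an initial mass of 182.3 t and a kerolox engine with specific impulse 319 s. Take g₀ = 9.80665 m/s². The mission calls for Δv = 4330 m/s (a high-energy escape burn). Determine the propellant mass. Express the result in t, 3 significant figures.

v_e = Isp · g₀ = 319 × 9.80665 = 3128.3 m/s.
By the Tsiolkovsky rocket equation, m₀/m_f = exp(Δv / v_e) = exp(4330 / 3128.3) = exp(1.3841) = 3.9913.
m_f = 182.3 / 3.9913 = 45.6743 t, so propellant = m₀ − m_f = 182.3 − 45.6743 = 136.6257 t.

propellant mass ≈ 137 t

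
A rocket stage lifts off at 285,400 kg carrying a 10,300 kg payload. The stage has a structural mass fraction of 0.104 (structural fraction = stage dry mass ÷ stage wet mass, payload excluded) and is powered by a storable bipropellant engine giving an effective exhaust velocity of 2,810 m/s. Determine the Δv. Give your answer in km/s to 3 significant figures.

Stage wet mass = m₀ − payload = 285,400 − 10,300 = 275,100 kg.
Stage dry mass = ε × stage wet mass = 0.104 × 275,100 = 28,610.4 kg.
Burnout mass m_f = stage dry + payload = 28,610.4 + 10,300 = 38,910.4 kg.
Δv = v_e · ln(285,400/38,910.4) = 2810.0 × ln(7.335) = 2810.0 × 1.9926 ≈ 5599 m/s.

Δv ≈ 5.60 km/s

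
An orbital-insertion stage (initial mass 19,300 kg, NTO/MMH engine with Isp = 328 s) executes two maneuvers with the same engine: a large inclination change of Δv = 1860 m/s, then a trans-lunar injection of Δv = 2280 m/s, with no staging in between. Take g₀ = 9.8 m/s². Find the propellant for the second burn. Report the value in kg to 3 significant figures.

v_e = Isp · g₀ = 328 × 9.8 = 3214.4 m/s.
After the first burn: m = 19300 × exp(−1860/3214.4) = 19300 × 0.56066 = 10,820.7 kg.
After the second burn: m = 10,820.7 × exp(−2280/3214.4) = 10,820.7 × 0.49198 = 5,323.57 kg.
Second-burn propellant = 10,820.7 − 5,323.57 = 5,497.13 kg.

propellant for the second burn ≈ 5500 kg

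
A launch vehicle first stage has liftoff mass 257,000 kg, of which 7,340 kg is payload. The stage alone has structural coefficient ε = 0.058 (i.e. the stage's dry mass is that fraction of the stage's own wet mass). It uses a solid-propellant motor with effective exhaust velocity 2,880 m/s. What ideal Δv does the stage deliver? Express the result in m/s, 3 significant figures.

Δv ≈ 7100 m/s

Stage wet mass = m₀ − payload = 257,000 − 7,340 = 249,660 kg.
Stage dry mass = ε × stage wet mass = 0.058 × 249,660 = 14,480.3 kg.
Burnout mass m_f = stage dry + payload = 14,480.3 + 7,340 = 21,820.3 kg.
Using Δv = v_e ln(m₀/m_f): Δv = v_e · ln(257,000/21,820.3) = 2880.0 × ln(11.78) = 2880.0 × 2.4662 ≈ 7103 m/s.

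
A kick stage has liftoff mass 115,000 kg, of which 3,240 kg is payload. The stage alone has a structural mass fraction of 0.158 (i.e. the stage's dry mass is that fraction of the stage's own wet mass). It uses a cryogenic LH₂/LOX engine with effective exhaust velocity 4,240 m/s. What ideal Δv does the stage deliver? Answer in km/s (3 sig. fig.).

Δv ≈ 7.23 km/s

Stage wet mass = m₀ − payload = 115,000 − 3,240 = 111,760 kg.
Stage dry mass = ε × stage wet mass = 0.158 × 111,760 = 17,658.1 kg.
Burnout mass m_f = stage dry + payload = 17,658.1 + 3,240 = 20,898.1 kg.
By the Tsiolkovsky rocket equation, Δv = v_e · ln(115,000/20,898.1) = 4240.0 × ln(5.503) = 4240.0 × 1.7053 ≈ 7230 m/s.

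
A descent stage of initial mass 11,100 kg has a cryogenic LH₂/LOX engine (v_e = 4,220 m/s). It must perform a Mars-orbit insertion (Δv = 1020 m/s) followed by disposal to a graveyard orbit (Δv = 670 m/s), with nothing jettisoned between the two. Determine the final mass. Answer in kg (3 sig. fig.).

After the first burn: m = 11100 × exp(−1020/4220.0) = 11100 × 0.78529 = 8,716.72 kg.
After the second burn: m = 8,716.72 × exp(−670/4220.0) = 8,716.72 × 0.85319 = 7,437.02 kg.

final mass ≈ 7440 kg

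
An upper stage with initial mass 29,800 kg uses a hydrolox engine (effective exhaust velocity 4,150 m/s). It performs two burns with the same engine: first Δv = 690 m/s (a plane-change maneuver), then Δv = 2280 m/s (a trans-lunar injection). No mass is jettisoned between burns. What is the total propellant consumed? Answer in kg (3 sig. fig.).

total propellant consumed ≈ 15200 kg

After the first burn: m = 29800 × exp(−690/4150.0) = 29800 × 0.84682 = 25,235.2 kg.
After the second burn: m = 25,235.2 × exp(−2280/4150.0) = 25,235.2 × 0.57730 = 14,568.3 kg.
Total propellant = m₀ − m_final = 29800 − 14,568.3 = 15,231.7 kg.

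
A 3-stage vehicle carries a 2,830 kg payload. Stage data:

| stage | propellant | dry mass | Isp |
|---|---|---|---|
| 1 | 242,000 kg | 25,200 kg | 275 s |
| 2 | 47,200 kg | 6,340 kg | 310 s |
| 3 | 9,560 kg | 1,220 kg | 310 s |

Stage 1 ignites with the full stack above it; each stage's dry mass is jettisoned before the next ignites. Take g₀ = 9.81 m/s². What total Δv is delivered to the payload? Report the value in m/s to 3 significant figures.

Ignition mass of stage 1 = 242,000+25,200 + 47,200+6,340 + 9,560+1,220 + 2,830 = 334,350 kg.
Stage 1: m₀ = 334,350 kg, m_f = 334,350 − 242,000 = 92,350 kg; Δv = 275×9.81×ln(3.62) = 2697.8×1.2866 ≈ 3471 m/s.
Stage 2: m₀ = 67,150 kg, m_f = 67,150 − 47,200 = 19,950 kg; Δv = 310×9.81×ln(3.366) = 3041.1×1.2137 ≈ 3691 m/s.
Stage 3: m₀ = 13,610 kg, m_f = 13,610 − 9,560 = 4,050 kg; Δv = 310×9.81×ln(3.36) = 3041.1×1.2121 ≈ 3686 m/s.
Total Δv = 3471 + 3691 + 3686 = 10848 m/s.

Δv ≈ 10800 m/s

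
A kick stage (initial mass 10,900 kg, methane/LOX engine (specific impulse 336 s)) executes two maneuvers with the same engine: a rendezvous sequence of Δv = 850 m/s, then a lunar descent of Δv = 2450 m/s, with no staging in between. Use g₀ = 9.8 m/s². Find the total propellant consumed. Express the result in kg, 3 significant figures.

v_e = Isp · g₀ = 336 × 9.8 = 3292.8 m/s.
After the first burn: m = 10900 × exp(−850/3292.8) = 10900 × 0.77249 = 8,420.14 kg.
After the second burn: m = 8,420.14 × exp(−2450/3292.8) = 8,420.14 × 0.47519 = 4,001.17 kg.
Total propellant = m₀ − m_final = 10900 − 4,001.17 = 6,898.83 kg.

total propellant consumed ≈ 6900 kg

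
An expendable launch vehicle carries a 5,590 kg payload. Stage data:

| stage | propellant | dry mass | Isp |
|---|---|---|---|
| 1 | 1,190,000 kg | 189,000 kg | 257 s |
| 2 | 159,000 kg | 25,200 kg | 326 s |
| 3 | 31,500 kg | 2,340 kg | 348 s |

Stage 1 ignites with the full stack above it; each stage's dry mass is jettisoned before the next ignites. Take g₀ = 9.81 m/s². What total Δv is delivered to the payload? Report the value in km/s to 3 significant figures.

Δv ≈ 12.9 km/s

Ignition mass of stage 1 = 1,190,000+189,000 + 159,000+25,200 + 31,500+2,340 + 5,590 = 1,602,630 kg.
Stage 1: m₀ = 1,602,630 kg, m_f = 1,602,630 − 1,190,000 = 412,630 kg; Δv = 257×9.81×ln(3.884) = 2521.2×1.3569 ≈ 3421 m/s.
Stage 2: m₀ = 223,630 kg, m_f = 223,630 − 159,000 = 64,630 kg; Δv = 326×9.81×ln(3.46) = 3198.1×1.2413 ≈ 3970 m/s.
Stage 3: m₀ = 39,430 kg, m_f = 39,430 − 31,500 = 7,930 kg; Δv = 348×9.81×ln(4.972) = 3413.9×1.6039 ≈ 5475 m/s.
Total Δv = 3421 + 3970 + 5475 = 12866 m/s.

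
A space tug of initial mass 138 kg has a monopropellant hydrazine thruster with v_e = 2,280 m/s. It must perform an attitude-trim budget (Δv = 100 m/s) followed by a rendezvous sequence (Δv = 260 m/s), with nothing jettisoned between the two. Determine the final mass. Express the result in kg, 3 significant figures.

final mass ≈ 118 kg

After the first burn: m = 138 × exp(−100/2280.0) = 138 × 0.95709 = 132.078 kg.
After the second burn: m = 132.078 × exp(−260/2280.0) = 132.078 × 0.89223 = 117.844 kg.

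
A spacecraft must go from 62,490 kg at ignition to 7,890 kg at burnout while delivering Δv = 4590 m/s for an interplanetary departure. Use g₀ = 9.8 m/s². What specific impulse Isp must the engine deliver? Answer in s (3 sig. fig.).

ln(m₀/m_f) = ln(62490/7890) = ln(7.92) = 2.0694.
Rocket equation: v_e = Δv / ln(m₀/m_f) = 4590 / 2.0694 = 2218.0 m/s.
Isp = v_e / g₀ = 2218.0 / 9.8 = 226.3 s.

Isp ≈ 226 s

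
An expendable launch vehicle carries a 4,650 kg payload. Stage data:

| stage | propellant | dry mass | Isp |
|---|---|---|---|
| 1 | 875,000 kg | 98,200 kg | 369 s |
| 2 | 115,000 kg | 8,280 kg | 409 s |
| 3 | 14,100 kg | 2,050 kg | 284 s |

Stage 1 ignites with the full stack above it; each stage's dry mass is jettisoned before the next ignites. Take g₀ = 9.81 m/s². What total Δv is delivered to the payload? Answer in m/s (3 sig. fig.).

Δv ≈ 15100 m/s

Ignition mass of stage 1 = 875,000+98,200 + 115,000+8,280 + 14,100+2,050 + 4,650 = 1,117,280 kg.
Stage 1: m₀ = 1,117,280 kg, m_f = 1,117,280 − 875,000 = 242,280 kg; Δv = 369×9.81×ln(4.612) = 3619.9×1.5286 ≈ 5533 m/s.
Stage 2: m₀ = 144,080 kg, m_f = 144,080 − 115,000 = 29,080 kg; Δv = 409×9.81×ln(4.955) = 4012.3×1.6003 ≈ 6421 m/s.
Stage 3: m₀ = 20,800 kg, m_f = 20,800 − 14,100 = 6,700 kg; Δv = 284×9.81×ln(3.104) = 2786.0×1.1328 ≈ 3156 m/s.
Total Δv = 5533 + 6421 + 3156 = 15110 m/s.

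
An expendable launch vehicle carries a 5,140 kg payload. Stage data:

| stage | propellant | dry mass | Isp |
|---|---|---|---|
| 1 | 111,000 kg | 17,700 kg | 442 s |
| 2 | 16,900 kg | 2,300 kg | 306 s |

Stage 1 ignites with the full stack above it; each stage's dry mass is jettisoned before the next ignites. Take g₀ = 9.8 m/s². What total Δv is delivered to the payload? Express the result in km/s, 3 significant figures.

Δv ≈ 9.15 km/s

Ignition mass of stage 1 = 111,000+17,700 + 16,900+2,300 + 5,140 = 153,040 kg.
Stage 1: m₀ = 153,040 kg, m_f = 153,040 − 111,000 = 42,040 kg; Δv = 442×9.8×ln(3.64) = 4331.6×1.2921 ≈ 5597 m/s.
Stage 2: m₀ = 24,340 kg, m_f = 24,340 − 16,900 = 7,440 kg; Δv = 306×9.8×ln(3.272) = 2998.8×1.1853 ≈ 3554 m/s.
Total Δv = 5597 + 3554 = 9151 m/s.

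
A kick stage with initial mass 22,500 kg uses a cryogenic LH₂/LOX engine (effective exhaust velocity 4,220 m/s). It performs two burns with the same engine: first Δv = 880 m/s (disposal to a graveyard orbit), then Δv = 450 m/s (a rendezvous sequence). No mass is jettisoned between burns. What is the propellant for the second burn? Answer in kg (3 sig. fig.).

After the first burn: m = 22500 × exp(−880/4220.0) = 22500 × 0.81178 = 18,265.1 kg.
After the second burn: m = 18,265.1 × exp(−450/4220.0) = 18,265.1 × 0.89885 = 16,417.6 kg.
Second-burn propellant = 18,265.1 − 16,417.6 = 1,847.5 kg.

propellant for the second burn ≈ 1850 kg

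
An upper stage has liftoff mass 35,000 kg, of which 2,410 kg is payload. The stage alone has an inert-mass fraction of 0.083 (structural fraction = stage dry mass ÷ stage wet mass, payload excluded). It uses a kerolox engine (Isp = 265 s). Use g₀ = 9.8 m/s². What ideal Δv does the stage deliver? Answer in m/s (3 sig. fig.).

Stage wet mass = m₀ − payload = 35,000 − 2,410 = 32,590 kg.
Stage dry mass = ε × stage wet mass = 0.083 × 32,590 = 2,704.97 kg.
Burnout mass m_f = stage dry + payload = 2,704.97 + 2,410 = 5,114.97 kg.
v_e = Isp · g₀ = 265 × 9.8 = 2597.0 m/s.
Δv = v_e · ln(35,000/5,114.97) = 2597.0 × ln(6.843) = 2597.0 × 1.9232 ≈ 4994 m/s.

Δv ≈ 4990 m/s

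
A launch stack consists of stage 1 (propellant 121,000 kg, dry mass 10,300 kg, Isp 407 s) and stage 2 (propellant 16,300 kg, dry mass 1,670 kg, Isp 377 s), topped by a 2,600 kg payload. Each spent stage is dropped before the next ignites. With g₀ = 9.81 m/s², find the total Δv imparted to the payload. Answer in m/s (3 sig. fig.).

Δv ≈ 12200 m/s

Ignition mass of stage 1 = 121,000+10,300 + 16,300+1,670 + 2,600 = 151,870 kg.
Stage 1: m₀ = 151,870 kg, m_f = 151,870 − 121,000 = 30,870 kg; Δv = 407×9.81×ln(4.92) = 3992.7×1.5932 ≈ 6361 m/s.
Stage 2: m₀ = 20,570 kg, m_f = 20,570 − 16,300 = 4,270 kg; Δv = 377×9.81×ln(4.817) = 3698.4×1.5722 ≈ 5815 m/s.
Total Δv = 6361 + 5815 = 12176 m/s.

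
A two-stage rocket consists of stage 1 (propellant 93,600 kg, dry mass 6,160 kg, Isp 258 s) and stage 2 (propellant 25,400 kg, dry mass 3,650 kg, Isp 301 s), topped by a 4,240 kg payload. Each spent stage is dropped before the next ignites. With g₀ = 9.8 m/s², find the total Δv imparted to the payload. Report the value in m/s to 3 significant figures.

Δv ≈ 7320 m/s

Ignition mass of stage 1 = 93,600+6,160 + 25,400+3,650 + 4,240 = 133,050 kg.
Stage 1: m₀ = 133,050 kg, m_f = 133,050 − 93,600 = 39,450 kg; Δv = 258×9.8×ln(3.373) = 2528.4×1.2157 ≈ 3074 m/s.
Stage 2: m₀ = 33,290 kg, m_f = 33,290 − 25,400 = 7,890 kg; Δv = 301×9.8×ln(4.219) = 2949.8×1.4397 ≈ 4247 m/s.
Total Δv = 3074 + 4247 = 7321 m/s.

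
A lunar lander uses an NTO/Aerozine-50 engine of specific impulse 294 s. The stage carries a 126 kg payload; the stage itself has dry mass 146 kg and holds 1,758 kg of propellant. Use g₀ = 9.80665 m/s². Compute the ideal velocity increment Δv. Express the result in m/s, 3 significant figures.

v_e = Isp · g₀ = 294 × 9.80665 = 2883.2 m/s.
m₀ = payload + dry + propellant = 126 + 146 + 1,758 = 2,030 kg.
m_f = payload + dry = 126 + 146 = 272 kg.
Using Δv = v_e ln(m₀/m_f): Δv = v_e · ln(m₀/m_f) = 2883.2 × ln(7.463) = 2883.2 × 2.0100 ≈ 5795.1 m/s.

Δv ≈ 5800 m/s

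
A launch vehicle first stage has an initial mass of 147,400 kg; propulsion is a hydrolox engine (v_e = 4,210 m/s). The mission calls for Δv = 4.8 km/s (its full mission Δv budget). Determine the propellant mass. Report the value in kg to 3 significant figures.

m₀/m_f = exp(Δv / v_e) = exp(4800 / 4210.0) = exp(1.1401) = 3.1272.
m_f = 147,400 / 3.1272 = 47,134.8 kg, so propellant = m₀ − m_f = 147,400 − 47,134.8 = 100,265.2 kg.

propellant mass ≈ 100000 kg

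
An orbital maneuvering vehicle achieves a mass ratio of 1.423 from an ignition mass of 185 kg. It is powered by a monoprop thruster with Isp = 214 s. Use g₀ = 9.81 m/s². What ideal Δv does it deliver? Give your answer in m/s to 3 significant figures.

Δv ≈ 741 m/s

v_e = Isp · g₀ = 214 × 9.81 = 2099.3 m/s.
By the Tsiolkovsky rocket equation, Δv = v_e · ln(1.423) = 2099.3 × 0.3528 ≈ 740.6 m/s.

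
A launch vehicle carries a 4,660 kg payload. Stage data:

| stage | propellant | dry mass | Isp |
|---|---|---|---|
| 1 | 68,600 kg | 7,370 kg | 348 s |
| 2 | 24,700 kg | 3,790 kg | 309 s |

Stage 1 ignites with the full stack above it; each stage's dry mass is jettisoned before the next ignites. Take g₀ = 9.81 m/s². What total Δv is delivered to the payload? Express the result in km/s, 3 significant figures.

Ignition mass of stage 1 = 68,600+7,370 + 24,700+3,790 + 4,660 = 109,120 kg.
Stage 1: m₀ = 109,120 kg, m_f = 109,120 − 68,600 = 40,520 kg; Δv = 348×9.81×ln(2.693) = 3413.9×0.9907 ≈ 3382 m/s.
Stage 2: m₀ = 33,150 kg, m_f = 33,150 − 24,700 = 8,450 kg; Δv = 309×9.81×ln(3.923) = 3031.3×1.3669 ≈ 4143 m/s.
Total Δv = 3382 + 4143 = 7525 m/s.

Δv ≈ 7.53 km/s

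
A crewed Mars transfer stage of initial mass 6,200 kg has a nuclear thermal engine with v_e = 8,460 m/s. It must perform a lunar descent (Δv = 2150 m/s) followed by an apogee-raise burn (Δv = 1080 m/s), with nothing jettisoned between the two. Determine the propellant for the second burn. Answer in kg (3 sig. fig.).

After the first burn: m = 6200 × exp(−2150/8460.0) = 6200 × 0.77559 = 4,808.66 kg.
After the second burn: m = 4,808.66 × exp(−1080/8460.0) = 4,808.66 × 0.88015 = 4,232.34 kg.
Second-burn propellant = 4,808.66 − 4,232.34 = 576.32 kg.

propellant for the second burn ≈ 576 kg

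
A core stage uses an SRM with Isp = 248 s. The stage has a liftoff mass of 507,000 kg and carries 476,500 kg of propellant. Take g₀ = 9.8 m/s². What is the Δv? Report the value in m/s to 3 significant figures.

v_e = Isp · g₀ = 248 × 9.8 = 2430.4 m/s.
m_f = m₀ − m_prop = 507,000 − 476,500 = 30,500 kg.
From the ideal rocket equation, Δv = v_e · ln(m₀/m_f) = 2430.4 × ln(16.62) = 2430.4 × 2.8108 ≈ 6831.3 m/s.

Δv ≈ 6830 m/s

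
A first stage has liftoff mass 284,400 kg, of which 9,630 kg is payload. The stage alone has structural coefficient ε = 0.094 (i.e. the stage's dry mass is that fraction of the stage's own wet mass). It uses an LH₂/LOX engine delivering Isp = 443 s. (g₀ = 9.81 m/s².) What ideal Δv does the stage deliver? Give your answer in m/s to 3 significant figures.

Δv ≈ 9050 m/s

Stage wet mass = m₀ − payload = 284,400 − 9,630 = 274,770 kg.
Stage dry mass = ε × stage wet mass = 0.094 × 274,770 = 25,828.4 kg.
Burnout mass m_f = stage dry + payload = 25,828.4 + 9,630 = 35,458.4 kg.
v_e = Isp · g₀ = 443 × 9.81 = 4345.8 m/s.
Rocket equation: Δv = v_e · ln(284,400/35,458.4) = 4345.8 × ln(8.021) = 4345.8 × 2.0820 ≈ 9048 m/s.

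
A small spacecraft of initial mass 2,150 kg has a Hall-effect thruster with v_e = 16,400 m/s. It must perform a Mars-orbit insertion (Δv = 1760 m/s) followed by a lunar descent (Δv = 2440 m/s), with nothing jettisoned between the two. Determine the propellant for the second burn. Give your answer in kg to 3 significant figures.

propellant for the second burn ≈ 267 kg

After the first burn: m = 2150 × exp(−1760/16400.0) = 2150 × 0.89824 = 1,931.22 kg.
After the second burn: m = 1,931.22 × exp(−2440/16400.0) = 1,931.22 × 0.86176 = 1,664.25 kg.
Second-burn propellant = 1,931.22 − 1,664.25 = 266.97 kg.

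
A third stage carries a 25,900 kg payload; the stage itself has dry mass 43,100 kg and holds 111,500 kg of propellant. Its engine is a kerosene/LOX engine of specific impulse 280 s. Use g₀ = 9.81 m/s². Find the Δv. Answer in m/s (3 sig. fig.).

v_e = Isp · g₀ = 280 × 9.81 = 2746.8 m/s.
m₀ = payload + dry + propellant = 25,900 + 43,100 + 111,500 = 180,500 kg.
m_f = payload + dry = 25,900 + 43,100 = 69,000 kg.
From the ideal rocket equation, Δv = v_e · ln(m₀/m_f) = 2746.8 × ln(2.616) = 2746.8 × 0.9616 ≈ 2641.4 m/s.

Δv ≈ 2640 m/s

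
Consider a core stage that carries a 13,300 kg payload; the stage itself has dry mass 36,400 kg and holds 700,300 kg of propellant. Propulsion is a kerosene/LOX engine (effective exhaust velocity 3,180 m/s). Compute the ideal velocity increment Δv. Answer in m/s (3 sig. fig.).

m₀ = payload + dry + propellant = 13,300 + 36,400 + 700,300 = 750,000 kg.
m_f = payload + dry = 13,300 + 36,400 = 49,700 kg.
Δv = v_e · ln(m₀/m_f) = 3180.0 × ln(15.09) = 3180.0 × 2.7141 ≈ 8630.7 m/s.

Δv ≈ 8630 m/s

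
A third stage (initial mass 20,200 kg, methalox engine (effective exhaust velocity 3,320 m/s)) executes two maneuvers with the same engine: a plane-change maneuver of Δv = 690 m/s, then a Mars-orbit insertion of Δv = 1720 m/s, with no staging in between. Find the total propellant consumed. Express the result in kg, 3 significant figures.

After the first burn: m = 20200 × exp(−690/3320.0) = 20200 × 0.81234 = 16,409.3 kg.
After the second burn: m = 16,409.3 × exp(−1720/3320.0) = 16,409.3 × 0.59567 = 9,774.53 kg.
Total propellant = m₀ − m_final = 20200 − 9,774.53 = 10,425.47 kg.

total propellant consumed ≈ 10400 kg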